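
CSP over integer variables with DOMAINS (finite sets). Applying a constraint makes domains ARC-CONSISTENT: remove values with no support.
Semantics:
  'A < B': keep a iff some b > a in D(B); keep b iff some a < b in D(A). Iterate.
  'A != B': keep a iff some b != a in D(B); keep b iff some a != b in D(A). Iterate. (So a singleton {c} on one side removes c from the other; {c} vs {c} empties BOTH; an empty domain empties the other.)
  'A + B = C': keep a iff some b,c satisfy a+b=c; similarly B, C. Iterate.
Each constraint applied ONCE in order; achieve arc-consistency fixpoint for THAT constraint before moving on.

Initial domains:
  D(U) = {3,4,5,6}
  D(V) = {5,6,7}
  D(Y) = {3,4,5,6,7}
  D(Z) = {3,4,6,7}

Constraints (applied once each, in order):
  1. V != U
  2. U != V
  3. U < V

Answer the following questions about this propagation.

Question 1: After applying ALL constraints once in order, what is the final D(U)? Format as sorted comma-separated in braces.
Answer: {3,4,5,6}

Derivation:
Constraint 1 (V != U) on D(V)={5,6,7} D(U)={3,4,5,6}: no change
Constraint 2 (U != V) on D(U)={3,4,5,6} D(V)={5,6,7}: no change
Constraint 3 (U < V) on D(U)={3,4,5,6} D(V)={5,6,7}: no change
So after all 3 constraints: D(U) = {3,4,5,6}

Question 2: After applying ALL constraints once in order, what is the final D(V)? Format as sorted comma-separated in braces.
Answer: {5,6,7}

Derivation:
Constraint 1 (V != U) on D(V)={5,6,7} D(U)={3,4,5,6}: no change
Constraint 2 (U != V) on D(U)={3,4,5,6} D(V)={5,6,7}: no change
Constraint 3 (U < V) on D(U)={3,4,5,6} D(V)={5,6,7}: no change
So after all 3 constraints: D(V) = {5,6,7}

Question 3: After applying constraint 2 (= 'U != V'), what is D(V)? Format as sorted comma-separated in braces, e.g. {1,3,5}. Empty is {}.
Constraint 1 (V != U) on D(V)={5,6,7} D(U)={3,4,5,6}: no change
Constraint 2 (U != V) on D(U)={3,4,5,6} D(V)={5,6,7}: no change
So after constraint 2: D(V) = {5,6,7}

Answer: {5,6,7}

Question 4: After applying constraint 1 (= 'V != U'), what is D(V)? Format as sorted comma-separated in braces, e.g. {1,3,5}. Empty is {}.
Answer: {5,6,7}

Derivation:
Constraint 1 (V != U) on D(V)={5,6,7} D(U)={3,4,5,6}: no change
So after constraint 1: D(V) = {5,6,7}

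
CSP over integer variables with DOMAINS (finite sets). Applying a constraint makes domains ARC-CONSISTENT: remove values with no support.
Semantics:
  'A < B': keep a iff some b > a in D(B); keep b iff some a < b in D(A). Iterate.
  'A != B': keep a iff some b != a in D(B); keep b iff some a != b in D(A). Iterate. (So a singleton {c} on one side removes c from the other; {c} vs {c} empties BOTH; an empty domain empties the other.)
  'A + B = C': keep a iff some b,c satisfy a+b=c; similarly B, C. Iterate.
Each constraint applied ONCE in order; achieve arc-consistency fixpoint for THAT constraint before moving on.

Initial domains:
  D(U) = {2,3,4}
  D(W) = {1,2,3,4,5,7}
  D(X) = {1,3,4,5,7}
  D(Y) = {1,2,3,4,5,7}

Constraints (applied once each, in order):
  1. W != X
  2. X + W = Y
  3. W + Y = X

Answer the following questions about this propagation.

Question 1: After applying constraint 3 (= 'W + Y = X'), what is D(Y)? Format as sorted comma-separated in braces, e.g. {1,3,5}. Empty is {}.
Constraint 1 (W != X) on D(W)={1,2,3,4,5,7} D(X)={1,3,4,5,7}: no change
Constraint 2 (X + W = Y) on D(X)={1,3,4,5,7} D(W)={1,2,3,4,5,7} D(Y)={1,2,3,4,5,7}: X {1,3,4,5,7}->{1,3,4,5}; W {1,2,3,4,5,7}->{1,2,3,4}; Y {1,2,3,4,5,7}->{2,3,4,5,7}
Constraint 3 (W + Y = X) on D(W)={1,2,3,4} D(Y)={2,3,4,5,7} D(X)={1,3,4,5}: W {1,2,3,4}->{1,2,3}; Y {2,3,4,5,7}->{2,3,4}; X {1,3,4,5}->{3,4,5}
So after constraint 3: D(Y) = {2,3,4}

Answer: {2,3,4}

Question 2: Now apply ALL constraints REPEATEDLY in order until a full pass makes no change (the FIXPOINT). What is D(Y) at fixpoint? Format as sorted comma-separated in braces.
Answer: {}

Derivation:
pass 0 (initial): D(Y)={1,2,3,4,5,7}
pass 1: W {1,2,3,4,5,7}->{1,2,3}; X {1,3,4,5,7}->{3,4,5}; Y {1,2,3,4,5,7}->{2,3,4}
pass 2: W {1,2,3}->{}; X {3,4,5}->{}; Y {2,3,4}->{}
pass 3: no change
Fixpoint after 3 passes: D(Y) = {}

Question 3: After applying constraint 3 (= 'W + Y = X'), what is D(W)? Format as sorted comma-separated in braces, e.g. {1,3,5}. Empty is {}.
Answer: {1,2,3}

Derivation:
Constraint 1 (W != X) on D(W)={1,2,3,4,5,7} D(X)={1,3,4,5,7}: no change
Constraint 2 (X + W = Y) on D(X)={1,3,4,5,7} D(W)={1,2,3,4,5,7} D(Y)={1,2,3,4,5,7}: X {1,3,4,5,7}->{1,3,4,5}; W {1,2,3,4,5,7}->{1,2,3,4}; Y {1,2,3,4,5,7}->{2,3,4,5,7}
Constraint 3 (W + Y = X) on D(W)={1,2,3,4} D(Y)={2,3,4,5,7} D(X)={1,3,4,5}: W {1,2,3,4}->{1,2,3}; Y {2,3,4,5,7}->{2,3,4}; X {1,3,4,5}->{3,4,5}
So after constraint 3: D(W) = {1,2,3}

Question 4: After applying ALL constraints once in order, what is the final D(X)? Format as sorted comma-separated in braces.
Constraint 1 (W != X) on D(W)={1,2,3,4,5,7} D(X)={1,3,4,5,7}: no change
Constraint 2 (X + W = Y) on D(X)={1,3,4,5,7} D(W)={1,2,3,4,5,7} D(Y)={1,2,3,4,5,7}: X {1,3,4,5,7}->{1,3,4,5}; W {1,2,3,4,5,7}->{1,2,3,4}; Y {1,2,3,4,5,7}->{2,3,4,5,7}
Constraint 3 (W + Y = X) on D(W)={1,2,3,4} D(Y)={2,3,4,5,7} D(X)={1,3,4,5}: W {1,2,3,4}->{1,2,3}; Y {2,3,4,5,7}->{2,3,4}; X {1,3,4,5}->{3,4,5}
So after all 3 constraints: D(X) = {3,4,5}

Answer: {3,4,5}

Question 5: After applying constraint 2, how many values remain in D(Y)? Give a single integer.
Answer: 5

Derivation:
Constraint 1 (W != X) on D(W)={1,2,3,4,5,7} D(X)={1,3,4,5,7}: no change
Constraint 2 (X + W = Y) on D(X)={1,3,4,5,7} D(W)={1,2,3,4,5,7} D(Y)={1,2,3,4,5,7}: X {1,3,4,5,7}->{1,3,4,5}; W {1,2,3,4,5,7}->{1,2,3,4}; Y {1,2,3,4,5,7}->{2,3,4,5,7}
So after constraint 2: D(Y)={2,3,4,5,7}, size = 5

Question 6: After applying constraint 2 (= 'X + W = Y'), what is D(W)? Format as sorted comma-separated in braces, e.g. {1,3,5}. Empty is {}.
Constraint 1 (W != X) on D(W)={1,2,3,4,5,7} D(X)={1,3,4,5,7}: no change
Constraint 2 (X + W = Y) on D(X)={1,3,4,5,7} D(W)={1,2,3,4,5,7} D(Y)={1,2,3,4,5,7}: X {1,3,4,5,7}->{1,3,4,5}; W {1,2,3,4,5,7}->{1,2,3,4}; Y {1,2,3,4,5,7}->{2,3,4,5,7}
So after constraint 2: D(W) = {1,2,3,4}

Answer: {1,2,3,4}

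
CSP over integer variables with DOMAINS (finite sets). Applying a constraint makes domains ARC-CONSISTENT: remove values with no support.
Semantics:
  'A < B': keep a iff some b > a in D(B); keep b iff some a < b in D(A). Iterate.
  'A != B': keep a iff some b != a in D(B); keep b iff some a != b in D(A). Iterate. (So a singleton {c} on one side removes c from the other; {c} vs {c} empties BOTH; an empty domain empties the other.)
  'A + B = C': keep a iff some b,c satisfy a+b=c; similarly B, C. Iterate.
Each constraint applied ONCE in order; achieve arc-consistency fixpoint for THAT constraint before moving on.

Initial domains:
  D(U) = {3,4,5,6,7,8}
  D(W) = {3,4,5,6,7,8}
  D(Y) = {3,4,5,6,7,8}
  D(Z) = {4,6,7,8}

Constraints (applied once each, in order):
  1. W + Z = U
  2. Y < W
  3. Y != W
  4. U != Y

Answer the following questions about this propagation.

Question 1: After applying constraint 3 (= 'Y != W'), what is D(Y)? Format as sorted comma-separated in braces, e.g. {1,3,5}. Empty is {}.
Constraint 1 (W + Z = U) on D(W)={3,4,5,6,7,8} D(Z)={4,6,7,8} D(U)={3,4,5,6,7,8}: W {3,4,5,6,7,8}->{3,4}; Z {4,6,7,8}->{4}; U {3,4,5,6,7,8}->{7,8}
Constraint 2 (Y < W) on D(Y)={3,4,5,6,7,8} D(W)={3,4}: Y {3,4,5,6,7,8}->{3}; W {3,4}->{4}
Constraint 3 (Y != W) on D(Y)={3} D(W)={4}: no change
So after constraint 3: D(Y) = {3}

Answer: {3}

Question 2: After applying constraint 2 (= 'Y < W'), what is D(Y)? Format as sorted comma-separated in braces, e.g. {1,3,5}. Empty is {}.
Constraint 1 (W + Z = U) on D(W)={3,4,5,6,7,8} D(Z)={4,6,7,8} D(U)={3,4,5,6,7,8}: W {3,4,5,6,7,8}->{3,4}; Z {4,6,7,8}->{4}; U {3,4,5,6,7,8}->{7,8}
Constraint 2 (Y < W) on D(Y)={3,4,5,6,7,8} D(W)={3,4}: Y {3,4,5,6,7,8}->{3}; W {3,4}->{4}
So after constraint 2: D(Y) = {3}

Answer: {3}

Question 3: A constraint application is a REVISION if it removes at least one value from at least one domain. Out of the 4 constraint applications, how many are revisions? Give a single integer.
Constraint 1 (W + Z = U) on D(W)={3,4,5,6,7,8} D(Z)={4,6,7,8} D(U)={3,4,5,6,7,8}: W {3,4,5,6,7,8}->{3,4}; Z {4,6,7,8}->{4}; U {3,4,5,6,7,8}->{7,8} => REVISION
Constraint 2 (Y < W) on D(Y)={3,4,5,6,7,8} D(W)={3,4}: Y {3,4,5,6,7,8}->{3}; W {3,4}->{4} => REVISION
Constraint 3 (Y != W) on D(Y)={3} D(W)={4}: no change => not a revision
Constraint 4 (U != Y) on D(U)={7,8} D(Y)={3}: no change => not a revision
Total revisions = 2

Answer: 2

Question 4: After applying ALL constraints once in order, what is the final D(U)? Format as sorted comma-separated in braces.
Constraint 1 (W + Z = U) on D(W)={3,4,5,6,7,8} D(Z)={4,6,7,8} D(U)={3,4,5,6,7,8}: W {3,4,5,6,7,8}->{3,4}; Z {4,6,7,8}->{4}; U {3,4,5,6,7,8}->{7,8}
Constraint 2 (Y < W) on D(Y)={3,4,5,6,7,8} D(W)={3,4}: Y {3,4,5,6,7,8}->{3}; W {3,4}->{4}
Constraint 3 (Y != W) on D(Y)={3} D(W)={4}: no change
Constraint 4 (U != Y) on D(U)={7,8} D(Y)={3}: no change
So after all 4 constraints: D(U) = {7,8}

Answer: {7,8}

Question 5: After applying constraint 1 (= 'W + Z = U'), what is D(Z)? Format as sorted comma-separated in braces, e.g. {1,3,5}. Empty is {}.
Constraint 1 (W + Z = U) on D(W)={3,4,5,6,7,8} D(Z)={4,6,7,8} D(U)={3,4,5,6,7,8}: W {3,4,5,6,7,8}->{3,4}; Z {4,6,7,8}->{4}; U {3,4,5,6,7,8}->{7,8}
So after constraint 1: D(Z) = {4}

Answer: {4}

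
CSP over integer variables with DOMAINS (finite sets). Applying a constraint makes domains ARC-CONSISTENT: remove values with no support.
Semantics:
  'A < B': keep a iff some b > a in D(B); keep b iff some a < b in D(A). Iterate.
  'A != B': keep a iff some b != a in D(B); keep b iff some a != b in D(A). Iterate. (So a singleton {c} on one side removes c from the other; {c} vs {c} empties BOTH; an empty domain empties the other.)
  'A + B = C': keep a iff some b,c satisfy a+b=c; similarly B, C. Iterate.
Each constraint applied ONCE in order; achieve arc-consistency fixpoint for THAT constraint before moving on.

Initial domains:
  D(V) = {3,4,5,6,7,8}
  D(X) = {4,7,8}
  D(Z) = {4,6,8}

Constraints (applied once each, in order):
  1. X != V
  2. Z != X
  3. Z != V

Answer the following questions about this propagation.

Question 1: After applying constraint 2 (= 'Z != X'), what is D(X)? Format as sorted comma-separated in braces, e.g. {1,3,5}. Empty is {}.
Constraint 1 (X != V) on D(X)={4,7,8} D(V)={3,4,5,6,7,8}: no change
Constraint 2 (Z != X) on D(Z)={4,6,8} D(X)={4,7,8}: no change
So after constraint 2: D(X) = {4,7,8}

Answer: {4,7,8}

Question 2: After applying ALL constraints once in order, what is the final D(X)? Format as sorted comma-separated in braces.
Constraint 1 (X != V) on D(X)={4,7,8} D(V)={3,4,5,6,7,8}: no change
Constraint 2 (Z != X) on D(Z)={4,6,8} D(X)={4,7,8}: no change
Constraint 3 (Z != V) on D(Z)={4,6,8} D(V)={3,4,5,6,7,8}: no change
So after all 3 constraints: D(X) = {4,7,8}

Answer: {4,7,8}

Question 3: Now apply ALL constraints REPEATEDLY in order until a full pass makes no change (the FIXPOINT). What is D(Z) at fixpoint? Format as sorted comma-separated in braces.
Answer: {4,6,8}

Derivation:
pass 0 (initial): D(Z)={4,6,8}
pass 1: no change
Fixpoint after 1 passes: D(Z) = {4,6,8}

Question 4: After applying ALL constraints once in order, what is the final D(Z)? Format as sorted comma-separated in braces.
Constraint 1 (X != V) on D(X)={4,7,8} D(V)={3,4,5,6,7,8}: no change
Constraint 2 (Z != X) on D(Z)={4,6,8} D(X)={4,7,8}: no change
Constraint 3 (Z != V) on D(Z)={4,6,8} D(V)={3,4,5,6,7,8}: no change
So after all 3 constraints: D(Z) = {4,6,8}

Answer: {4,6,8}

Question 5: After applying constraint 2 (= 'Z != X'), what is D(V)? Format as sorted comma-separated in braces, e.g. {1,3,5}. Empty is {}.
Answer: {3,4,5,6,7,8}

Derivation:
Constraint 1 (X != V) on D(X)={4,7,8} D(V)={3,4,5,6,7,8}: no change
Constraint 2 (Z != X) on D(Z)={4,6,8} D(X)={4,7,8}: no change
So after constraint 2: D(V) = {3,4,5,6,7,8}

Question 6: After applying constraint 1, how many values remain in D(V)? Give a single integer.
Answer: 6

Derivation:
Constraint 1 (X != V) on D(X)={4,7,8} D(V)={3,4,5,6,7,8}: no change
So after constraint 1: D(V)={3,4,5,6,7,8}, size = 6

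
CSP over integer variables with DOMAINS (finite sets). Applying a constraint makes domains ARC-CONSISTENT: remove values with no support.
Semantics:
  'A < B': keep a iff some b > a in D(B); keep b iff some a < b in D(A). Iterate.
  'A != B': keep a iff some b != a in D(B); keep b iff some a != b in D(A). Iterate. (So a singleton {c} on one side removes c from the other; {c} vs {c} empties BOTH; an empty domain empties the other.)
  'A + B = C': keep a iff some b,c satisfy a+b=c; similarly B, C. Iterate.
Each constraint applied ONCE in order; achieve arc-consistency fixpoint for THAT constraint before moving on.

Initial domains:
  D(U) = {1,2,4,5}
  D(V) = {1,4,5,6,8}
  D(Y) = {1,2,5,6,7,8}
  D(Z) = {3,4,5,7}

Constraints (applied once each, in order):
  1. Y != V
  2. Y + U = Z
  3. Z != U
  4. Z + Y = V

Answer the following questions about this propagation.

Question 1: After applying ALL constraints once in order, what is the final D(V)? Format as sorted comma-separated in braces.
Answer: {4,5,6,8}

Derivation:
Constraint 1 (Y != V) on D(Y)={1,2,5,6,7,8} D(V)={1,4,5,6,8}: no change
Constraint 2 (Y + U = Z) on D(Y)={1,2,5,6,7,8} D(U)={1,2,4,5} D(Z)={3,4,5,7}: Y {1,2,5,6,7,8}->{1,2,5,6}
Constraint 3 (Z != U) on D(Z)={3,4,5,7} D(U)={1,2,4,5}: no change
Constraint 4 (Z + Y = V) on D(Z)={3,4,5,7} D(Y)={1,2,5,6} D(V)={1,4,5,6,8}: Y {1,2,5,6}->{1,2,5}; V {1,4,5,6,8}->{4,5,6,8}
So after all 4 constraints: D(V) = {4,5,6,8}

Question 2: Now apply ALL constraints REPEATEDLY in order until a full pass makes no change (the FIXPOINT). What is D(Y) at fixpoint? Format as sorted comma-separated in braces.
Answer: {1,2,5}

Derivation:
pass 0 (initial): D(Y)={1,2,5,6,7,8}
pass 1: V {1,4,5,6,8}->{4,5,6,8}; Y {1,2,5,6,7,8}->{1,2,5}
pass 2: no change
Fixpoint after 2 passes: D(Y) = {1,2,5}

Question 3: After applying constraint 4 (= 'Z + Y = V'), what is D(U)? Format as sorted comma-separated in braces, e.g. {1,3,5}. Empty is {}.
Constraint 1 (Y != V) on D(Y)={1,2,5,6,7,8} D(V)={1,4,5,6,8}: no change
Constraint 2 (Y + U = Z) on D(Y)={1,2,5,6,7,8} D(U)={1,2,4,5} D(Z)={3,4,5,7}: Y {1,2,5,6,7,8}->{1,2,5,6}
Constraint 3 (Z != U) on D(Z)={3,4,5,7} D(U)={1,2,4,5}: no change
Constraint 4 (Z + Y = V) on D(Z)={3,4,5,7} D(Y)={1,2,5,6} D(V)={1,4,5,6,8}: Y {1,2,5,6}->{1,2,5}; V {1,4,5,6,8}->{4,5,6,8}
So after constraint 4: D(U) = {1,2,4,5}

Answer: {1,2,4,5}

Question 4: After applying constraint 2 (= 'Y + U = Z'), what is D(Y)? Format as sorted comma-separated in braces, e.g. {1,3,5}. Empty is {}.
Constraint 1 (Y != V) on D(Y)={1,2,5,6,7,8} D(V)={1,4,5,6,8}: no change
Constraint 2 (Y + U = Z) on D(Y)={1,2,5,6,7,8} D(U)={1,2,4,5} D(Z)={3,4,5,7}: Y {1,2,5,6,7,8}->{1,2,5,6}
So after constraint 2: D(Y) = {1,2,5,6}

Answer: {1,2,5,6}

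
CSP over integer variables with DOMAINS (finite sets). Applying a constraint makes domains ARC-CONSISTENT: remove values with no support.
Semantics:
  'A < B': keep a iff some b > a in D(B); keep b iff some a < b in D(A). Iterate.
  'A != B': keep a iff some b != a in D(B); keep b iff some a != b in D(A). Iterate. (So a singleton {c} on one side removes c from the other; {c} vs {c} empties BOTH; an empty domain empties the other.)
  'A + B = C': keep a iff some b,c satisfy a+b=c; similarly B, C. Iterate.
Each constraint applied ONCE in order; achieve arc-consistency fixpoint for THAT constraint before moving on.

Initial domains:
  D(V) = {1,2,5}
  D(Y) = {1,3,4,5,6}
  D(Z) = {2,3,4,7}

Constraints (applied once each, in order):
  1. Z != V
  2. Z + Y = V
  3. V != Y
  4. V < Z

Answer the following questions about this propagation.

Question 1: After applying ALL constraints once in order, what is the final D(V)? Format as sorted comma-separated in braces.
Answer: {}

Derivation:
Constraint 1 (Z != V) on D(Z)={2,3,4,7} D(V)={1,2,5}: no change
Constraint 2 (Z + Y = V) on D(Z)={2,3,4,7} D(Y)={1,3,4,5,6} D(V)={1,2,5}: Z {2,3,4,7}->{2,4}; Y {1,3,4,5,6}->{1,3}; V {1,2,5}->{5}
Constraint 3 (V != Y) on D(V)={5} D(Y)={1,3}: no change
Constraint 4 (V < Z) on D(V)={5} D(Z)={2,4}: V {5}->{}; Z {2,4}->{}
So after all 4 constraints: D(V) = {}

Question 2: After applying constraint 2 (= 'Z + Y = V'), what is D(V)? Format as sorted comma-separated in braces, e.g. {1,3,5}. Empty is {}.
Answer: {5}

Derivation:
Constraint 1 (Z != V) on D(Z)={2,3,4,7} D(V)={1,2,5}: no change
Constraint 2 (Z + Y = V) on D(Z)={2,3,4,7} D(Y)={1,3,4,5,6} D(V)={1,2,5}: Z {2,3,4,7}->{2,4}; Y {1,3,4,5,6}->{1,3}; V {1,2,5}->{5}
So after constraint 2: D(V) = {5}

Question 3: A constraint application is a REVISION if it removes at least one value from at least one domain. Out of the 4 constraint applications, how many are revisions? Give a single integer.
Answer: 2

Derivation:
Constraint 1 (Z != V) on D(Z)={2,3,4,7} D(V)={1,2,5}: no change => not a revision
Constraint 2 (Z + Y = V) on D(Z)={2,3,4,7} D(Y)={1,3,4,5,6} D(V)={1,2,5}: Z {2,3,4,7}->{2,4}; Y {1,3,4,5,6}->{1,3}; V {1,2,5}->{5} => REVISION
Constraint 3 (V != Y) on D(V)={5} D(Y)={1,3}: no change => not a revision
Constraint 4 (V < Z) on D(V)={5} D(Z)={2,4}: V {5}->{}; Z {2,4}->{} => REVISION
Total revisions = 2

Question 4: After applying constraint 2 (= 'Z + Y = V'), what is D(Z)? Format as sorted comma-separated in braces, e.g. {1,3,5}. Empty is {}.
Answer: {2,4}

Derivation:
Constraint 1 (Z != V) on D(Z)={2,3,4,7} D(V)={1,2,5}: no change
Constraint 2 (Z + Y = V) on D(Z)={2,3,4,7} D(Y)={1,3,4,5,6} D(V)={1,2,5}: Z {2,3,4,7}->{2,4}; Y {1,3,4,5,6}->{1,3}; V {1,2,5}->{5}
So after constraint 2: D(Z) = {2,4}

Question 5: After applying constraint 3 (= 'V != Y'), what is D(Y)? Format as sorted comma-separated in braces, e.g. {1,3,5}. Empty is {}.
Answer: {1,3}

Derivation:
Constraint 1 (Z != V) on D(Z)={2,3,4,7} D(V)={1,2,5}: no change
Constraint 2 (Z + Y = V) on D(Z)={2,3,4,7} D(Y)={1,3,4,5,6} D(V)={1,2,5}: Z {2,3,4,7}->{2,4}; Y {1,3,4,5,6}->{1,3}; V {1,2,5}->{5}
Constraint 3 (V != Y) on D(V)={5} D(Y)={1,3}: no change
So after constraint 3: D(Y) = {1,3}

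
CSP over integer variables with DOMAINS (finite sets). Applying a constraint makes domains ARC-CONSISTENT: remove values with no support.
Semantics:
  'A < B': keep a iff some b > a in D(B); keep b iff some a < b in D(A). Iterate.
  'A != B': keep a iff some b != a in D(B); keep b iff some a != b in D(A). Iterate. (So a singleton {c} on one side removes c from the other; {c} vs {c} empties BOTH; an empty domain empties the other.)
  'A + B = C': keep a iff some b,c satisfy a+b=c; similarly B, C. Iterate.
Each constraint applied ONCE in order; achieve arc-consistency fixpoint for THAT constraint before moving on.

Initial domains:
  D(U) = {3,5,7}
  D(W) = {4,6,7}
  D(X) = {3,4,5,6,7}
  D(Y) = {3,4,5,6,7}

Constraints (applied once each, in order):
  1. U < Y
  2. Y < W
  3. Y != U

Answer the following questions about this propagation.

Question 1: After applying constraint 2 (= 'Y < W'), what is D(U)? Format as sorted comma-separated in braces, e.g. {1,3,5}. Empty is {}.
Constraint 1 (U < Y) on D(U)={3,5,7} D(Y)={3,4,5,6,7}: U {3,5,7}->{3,5}; Y {3,4,5,6,7}->{4,5,6,7}
Constraint 2 (Y < W) on D(Y)={4,5,6,7} D(W)={4,6,7}: Y {4,5,6,7}->{4,5,6}; W {4,6,7}->{6,7}
So after constraint 2: D(U) = {3,5}

Answer: {3,5}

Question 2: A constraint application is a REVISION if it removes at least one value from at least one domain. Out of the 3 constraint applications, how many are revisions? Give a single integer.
Answer: 2

Derivation:
Constraint 1 (U < Y) on D(U)={3,5,7} D(Y)={3,4,5,6,7}: U {3,5,7}->{3,5}; Y {3,4,5,6,7}->{4,5,6,7} => REVISION
Constraint 2 (Y < W) on D(Y)={4,5,6,7} D(W)={4,6,7}: Y {4,5,6,7}->{4,5,6}; W {4,6,7}->{6,7} => REVISION
Constraint 3 (Y != U) on D(Y)={4,5,6} D(U)={3,5}: no change => not a revision
Total revisions = 2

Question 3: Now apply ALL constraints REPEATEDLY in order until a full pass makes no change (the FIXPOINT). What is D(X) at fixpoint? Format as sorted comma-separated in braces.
Answer: {3,4,5,6,7}

Derivation:
pass 0 (initial): D(X)={3,4,5,6,7}
pass 1: U {3,5,7}->{3,5}; W {4,6,7}->{6,7}; Y {3,4,5,6,7}->{4,5,6}
pass 2: no change
Fixpoint after 2 passes: D(X) = {3,4,5,6,7}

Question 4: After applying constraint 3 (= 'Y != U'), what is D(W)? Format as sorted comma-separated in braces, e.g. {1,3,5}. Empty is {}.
Constraint 1 (U < Y) on D(U)={3,5,7} D(Y)={3,4,5,6,7}: U {3,5,7}->{3,5}; Y {3,4,5,6,7}->{4,5,6,7}
Constraint 2 (Y < W) on D(Y)={4,5,6,7} D(W)={4,6,7}: Y {4,5,6,7}->{4,5,6}; W {4,6,7}->{6,7}
Constraint 3 (Y != U) on D(Y)={4,5,6} D(U)={3,5}: no change
So after constraint 3: D(W) = {6,7}

Answer: {6,7}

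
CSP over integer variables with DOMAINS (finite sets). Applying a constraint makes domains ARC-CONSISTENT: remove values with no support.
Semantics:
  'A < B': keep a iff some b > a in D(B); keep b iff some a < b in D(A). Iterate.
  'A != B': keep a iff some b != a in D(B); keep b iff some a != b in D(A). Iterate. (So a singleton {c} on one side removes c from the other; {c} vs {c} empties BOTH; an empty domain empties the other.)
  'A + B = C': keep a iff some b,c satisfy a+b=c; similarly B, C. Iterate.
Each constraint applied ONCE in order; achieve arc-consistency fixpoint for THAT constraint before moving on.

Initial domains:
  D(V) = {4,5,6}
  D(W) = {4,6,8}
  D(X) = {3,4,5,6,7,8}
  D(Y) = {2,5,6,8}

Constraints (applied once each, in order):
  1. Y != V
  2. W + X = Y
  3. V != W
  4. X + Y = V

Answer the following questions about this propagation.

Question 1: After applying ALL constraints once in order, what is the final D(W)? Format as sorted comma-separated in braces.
Answer: {4}

Derivation:
Constraint 1 (Y != V) on D(Y)={2,5,6,8} D(V)={4,5,6}: no change
Constraint 2 (W + X = Y) on D(W)={4,6,8} D(X)={3,4,5,6,7,8} D(Y)={2,5,6,8}: W {4,6,8}->{4}; X {3,4,5,6,7,8}->{4}; Y {2,5,6,8}->{8}
Constraint 3 (V != W) on D(V)={4,5,6} D(W)={4}: V {4,5,6}->{5,6}
Constraint 4 (X + Y = V) on D(X)={4} D(Y)={8} D(V)={5,6}: X {4}->{}; Y {8}->{}; V {5,6}->{}
So after all 4 constraints: D(W) = {4}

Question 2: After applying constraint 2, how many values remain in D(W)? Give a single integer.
Constraint 1 (Y != V) on D(Y)={2,5,6,8} D(V)={4,5,6}: no change
Constraint 2 (W + X = Y) on D(W)={4,6,8} D(X)={3,4,5,6,7,8} D(Y)={2,5,6,8}: W {4,6,8}->{4}; X {3,4,5,6,7,8}->{4}; Y {2,5,6,8}->{8}
So after constraint 2: D(W)={4}, size = 1

Answer: 1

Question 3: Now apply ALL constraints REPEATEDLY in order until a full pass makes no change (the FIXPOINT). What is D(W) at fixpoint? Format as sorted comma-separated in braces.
pass 0 (initial): D(W)={4,6,8}
pass 1: V {4,5,6}->{}; W {4,6,8}->{4}; X {3,4,5,6,7,8}->{}; Y {2,5,6,8}->{}
pass 2: W {4}->{}
pass 3: no change
Fixpoint after 3 passes: D(W) = {}

Answer: {}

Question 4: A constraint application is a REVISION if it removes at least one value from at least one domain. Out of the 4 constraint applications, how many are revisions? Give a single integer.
Constraint 1 (Y != V) on D(Y)={2,5,6,8} D(V)={4,5,6}: no change => not a revision
Constraint 2 (W + X = Y) on D(W)={4,6,8} D(X)={3,4,5,6,7,8} D(Y)={2,5,6,8}: W {4,6,8}->{4}; X {3,4,5,6,7,8}->{4}; Y {2,5,6,8}->{8} => REVISION
Constraint 3 (V != W) on D(V)={4,5,6} D(W)={4}: V {4,5,6}->{5,6} => REVISION
Constraint 4 (X + Y = V) on D(X)={4} D(Y)={8} D(V)={5,6}: X {4}->{}; Y {8}->{}; V {5,6}->{} => REVISION
Total revisions = 3

Answer: 3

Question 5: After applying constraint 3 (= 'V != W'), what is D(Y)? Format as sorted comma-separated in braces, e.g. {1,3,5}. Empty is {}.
Constraint 1 (Y != V) on D(Y)={2,5,6,8} D(V)={4,5,6}: no change
Constraint 2 (W + X = Y) on D(W)={4,6,8} D(X)={3,4,5,6,7,8} D(Y)={2,5,6,8}: W {4,6,8}->{4}; X {3,4,5,6,7,8}->{4}; Y {2,5,6,8}->{8}
Constraint 3 (V != W) on D(V)={4,5,6} D(W)={4}: V {4,5,6}->{5,6}
So after constraint 3: D(Y) = {8}

Answer: {8}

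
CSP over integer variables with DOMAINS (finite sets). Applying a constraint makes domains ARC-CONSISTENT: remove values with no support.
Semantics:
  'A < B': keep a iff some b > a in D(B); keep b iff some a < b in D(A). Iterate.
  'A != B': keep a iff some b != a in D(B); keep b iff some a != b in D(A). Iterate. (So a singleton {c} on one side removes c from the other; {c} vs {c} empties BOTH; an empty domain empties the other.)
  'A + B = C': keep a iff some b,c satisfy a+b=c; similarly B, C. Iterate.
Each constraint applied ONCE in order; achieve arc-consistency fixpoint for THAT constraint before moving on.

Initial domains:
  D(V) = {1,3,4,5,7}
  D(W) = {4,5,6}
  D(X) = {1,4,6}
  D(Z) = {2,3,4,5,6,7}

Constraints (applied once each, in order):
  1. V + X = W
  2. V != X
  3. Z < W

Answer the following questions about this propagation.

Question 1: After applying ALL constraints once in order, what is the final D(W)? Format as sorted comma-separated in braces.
Constraint 1 (V + X = W) on D(V)={1,3,4,5,7} D(X)={1,4,6} D(W)={4,5,6}: V {1,3,4,5,7}->{1,3,4,5}; X {1,4,6}->{1,4}
Constraint 2 (V != X) on D(V)={1,3,4,5} D(X)={1,4}: no change
Constraint 3 (Z < W) on D(Z)={2,3,4,5,6,7} D(W)={4,5,6}: Z {2,3,4,5,6,7}->{2,3,4,5}
So after all 3 constraints: D(W) = {4,5,6}

Answer: {4,5,6}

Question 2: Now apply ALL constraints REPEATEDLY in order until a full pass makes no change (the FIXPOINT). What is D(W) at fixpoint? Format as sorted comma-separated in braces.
pass 0 (initial): D(W)={4,5,6}
pass 1: V {1,3,4,5,7}->{1,3,4,5}; X {1,4,6}->{1,4}; Z {2,3,4,5,6,7}->{2,3,4,5}
pass 2: no change
Fixpoint after 2 passes: D(W) = {4,5,6}

Answer: {4,5,6}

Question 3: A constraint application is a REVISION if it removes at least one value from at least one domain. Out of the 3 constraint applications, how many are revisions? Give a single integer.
Constraint 1 (V + X = W) on D(V)={1,3,4,5,7} D(X)={1,4,6} D(W)={4,5,6}: V {1,3,4,5,7}->{1,3,4,5}; X {1,4,6}->{1,4} => REVISION
Constraint 2 (V != X) on D(V)={1,3,4,5} D(X)={1,4}: no change => not a revision
Constraint 3 (Z < W) on D(Z)={2,3,4,5,6,7} D(W)={4,5,6}: Z {2,3,4,5,6,7}->{2,3,4,5} => REVISION
Total revisions = 2

Answer: 2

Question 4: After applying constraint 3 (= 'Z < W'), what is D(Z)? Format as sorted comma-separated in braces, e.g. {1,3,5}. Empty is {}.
Answer: {2,3,4,5}

Derivation:
Constraint 1 (V + X = W) on D(V)={1,3,4,5,7} D(X)={1,4,6} D(W)={4,5,6}: V {1,3,4,5,7}->{1,3,4,5}; X {1,4,6}->{1,4}
Constraint 2 (V != X) on D(V)={1,3,4,5} D(X)={1,4}: no change
Constraint 3 (Z < W) on D(Z)={2,3,4,5,6,7} D(W)={4,5,6}: Z {2,3,4,5,6,7}->{2,3,4,5}
So after constraint 3: D(Z) = {2,3,4,5}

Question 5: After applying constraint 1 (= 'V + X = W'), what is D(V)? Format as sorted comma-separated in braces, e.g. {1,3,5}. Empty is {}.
Constraint 1 (V + X = W) on D(V)={1,3,4,5,7} D(X)={1,4,6} D(W)={4,5,6}: V {1,3,4,5,7}->{1,3,4,5}; X {1,4,6}->{1,4}
So after constraint 1: D(V) = {1,3,4,5}

Answer: {1,3,4,5}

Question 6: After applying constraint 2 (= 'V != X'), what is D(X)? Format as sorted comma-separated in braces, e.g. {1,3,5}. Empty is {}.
Answer: {1,4}

Derivation:
Constraint 1 (V + X = W) on D(V)={1,3,4,5,7} D(X)={1,4,6} D(W)={4,5,6}: V {1,3,4,5,7}->{1,3,4,5}; X {1,4,6}->{1,4}
Constraint 2 (V != X) on D(V)={1,3,4,5} D(X)={1,4}: no change
So after constraint 2: D(X) = {1,4}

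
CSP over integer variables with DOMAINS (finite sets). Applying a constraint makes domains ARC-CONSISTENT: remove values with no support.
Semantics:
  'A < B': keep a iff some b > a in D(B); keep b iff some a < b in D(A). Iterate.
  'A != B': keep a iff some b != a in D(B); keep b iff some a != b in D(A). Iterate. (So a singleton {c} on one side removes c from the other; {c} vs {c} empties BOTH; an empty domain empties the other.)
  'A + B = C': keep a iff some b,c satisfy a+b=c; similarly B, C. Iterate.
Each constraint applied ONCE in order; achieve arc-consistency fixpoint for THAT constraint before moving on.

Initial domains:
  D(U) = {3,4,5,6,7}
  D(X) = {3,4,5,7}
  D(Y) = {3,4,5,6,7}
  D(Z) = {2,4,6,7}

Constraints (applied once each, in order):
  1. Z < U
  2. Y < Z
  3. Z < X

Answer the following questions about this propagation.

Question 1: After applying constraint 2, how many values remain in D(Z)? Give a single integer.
Constraint 1 (Z < U) on D(Z)={2,4,6,7} D(U)={3,4,5,6,7}: Z {2,4,6,7}->{2,4,6}
Constraint 2 (Y < Z) on D(Y)={3,4,5,6,7} D(Z)={2,4,6}: Y {3,4,5,6,7}->{3,4,5}; Z {2,4,6}->{4,6}
So after constraint 2: D(Z)={4,6}, size = 2

Answer: 2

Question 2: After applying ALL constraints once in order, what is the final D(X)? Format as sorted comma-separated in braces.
Answer: {5,7}

Derivation:
Constraint 1 (Z < U) on D(Z)={2,4,6,7} D(U)={3,4,5,6,7}: Z {2,4,6,7}->{2,4,6}
Constraint 2 (Y < Z) on D(Y)={3,4,5,6,7} D(Z)={2,4,6}: Y {3,4,5,6,7}->{3,4,5}; Z {2,4,6}->{4,6}
Constraint 3 (Z < X) on D(Z)={4,6} D(X)={3,4,5,7}: X {3,4,5,7}->{5,7}
So after all 3 constraints: D(X) = {5,7}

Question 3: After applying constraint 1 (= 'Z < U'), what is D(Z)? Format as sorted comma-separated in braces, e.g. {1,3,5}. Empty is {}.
Answer: {2,4,6}

Derivation:
Constraint 1 (Z < U) on D(Z)={2,4,6,7} D(U)={3,4,5,6,7}: Z {2,4,6,7}->{2,4,6}
So after constraint 1: D(Z) = {2,4,6}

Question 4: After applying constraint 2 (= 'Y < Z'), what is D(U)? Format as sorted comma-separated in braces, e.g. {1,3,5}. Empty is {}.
Constraint 1 (Z < U) on D(Z)={2,4,6,7} D(U)={3,4,5,6,7}: Z {2,4,6,7}->{2,4,6}
Constraint 2 (Y < Z) on D(Y)={3,4,5,6,7} D(Z)={2,4,6}: Y {3,4,5,6,7}->{3,4,5}; Z {2,4,6}->{4,6}
So after constraint 2: D(U) = {3,4,5,6,7}

Answer: {3,4,5,6,7}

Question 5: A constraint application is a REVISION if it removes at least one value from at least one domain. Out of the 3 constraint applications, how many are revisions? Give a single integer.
Constraint 1 (Z < U) on D(Z)={2,4,6,7} D(U)={3,4,5,6,7}: Z {2,4,6,7}->{2,4,6} => REVISION
Constraint 2 (Y < Z) on D(Y)={3,4,5,6,7} D(Z)={2,4,6}: Y {3,4,5,6,7}->{3,4,5}; Z {2,4,6}->{4,6} => REVISION
Constraint 3 (Z < X) on D(Z)={4,6} D(X)={3,4,5,7}: X {3,4,5,7}->{5,7} => REVISION
Total revisions = 3

Answer: 3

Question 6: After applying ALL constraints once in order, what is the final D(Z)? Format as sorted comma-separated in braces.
Answer: {4,6}

Derivation:
Constraint 1 (Z < U) on D(Z)={2,4,6,7} D(U)={3,4,5,6,7}: Z {2,4,6,7}->{2,4,6}
Constraint 2 (Y < Z) on D(Y)={3,4,5,6,7} D(Z)={2,4,6}: Y {3,4,5,6,7}->{3,4,5}; Z {2,4,6}->{4,6}
Constraint 3 (Z < X) on D(Z)={4,6} D(X)={3,4,5,7}: X {3,4,5,7}->{5,7}
So after all 3 constraints: D(Z) = {4,6}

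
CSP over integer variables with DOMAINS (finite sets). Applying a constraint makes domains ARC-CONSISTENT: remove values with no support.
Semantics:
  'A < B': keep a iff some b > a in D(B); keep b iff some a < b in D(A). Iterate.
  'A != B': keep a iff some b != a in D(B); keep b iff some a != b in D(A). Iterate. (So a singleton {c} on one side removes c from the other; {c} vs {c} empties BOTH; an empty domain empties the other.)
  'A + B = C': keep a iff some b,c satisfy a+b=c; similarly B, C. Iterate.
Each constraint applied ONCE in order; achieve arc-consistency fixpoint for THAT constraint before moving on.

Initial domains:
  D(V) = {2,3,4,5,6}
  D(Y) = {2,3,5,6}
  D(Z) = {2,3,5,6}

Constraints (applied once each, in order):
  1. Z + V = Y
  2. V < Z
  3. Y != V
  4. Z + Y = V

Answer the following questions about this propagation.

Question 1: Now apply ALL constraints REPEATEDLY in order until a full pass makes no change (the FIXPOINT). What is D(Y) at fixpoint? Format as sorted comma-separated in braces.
pass 0 (initial): D(Y)={2,3,5,6}
pass 1: V {2,3,4,5,6}->{}; Y {2,3,5,6}->{}; Z {2,3,5,6}->{}
pass 2: no change
Fixpoint after 2 passes: D(Y) = {}

Answer: {}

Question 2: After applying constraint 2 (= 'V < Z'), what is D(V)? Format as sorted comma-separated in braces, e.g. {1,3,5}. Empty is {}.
Answer: {2}

Derivation:
Constraint 1 (Z + V = Y) on D(Z)={2,3,5,6} D(V)={2,3,4,5,6} D(Y)={2,3,5,6}: Z {2,3,5,6}->{2,3}; V {2,3,4,5,6}->{2,3,4}; Y {2,3,5,6}->{5,6}
Constraint 2 (V < Z) on D(V)={2,3,4} D(Z)={2,3}: V {2,3,4}->{2}; Z {2,3}->{3}
So after constraint 2: D(V) = {2}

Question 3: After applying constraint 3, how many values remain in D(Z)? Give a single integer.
Answer: 1

Derivation:
Constraint 1 (Z + V = Y) on D(Z)={2,3,5,6} D(V)={2,3,4,5,6} D(Y)={2,3,5,6}: Z {2,3,5,6}->{2,3}; V {2,3,4,5,6}->{2,3,4}; Y {2,3,5,6}->{5,6}
Constraint 2 (V < Z) on D(V)={2,3,4} D(Z)={2,3}: V {2,3,4}->{2}; Z {2,3}->{3}
Constraint 3 (Y != V) on D(Y)={5,6} D(V)={2}: no change
So after constraint 3: D(Z)={3}, size = 1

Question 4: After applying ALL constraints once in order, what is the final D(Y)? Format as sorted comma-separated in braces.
Answer: {}

Derivation:
Constraint 1 (Z + V = Y) on D(Z)={2,3,5,6} D(V)={2,3,4,5,6} D(Y)={2,3,5,6}: Z {2,3,5,6}->{2,3}; V {2,3,4,5,6}->{2,3,4}; Y {2,3,5,6}->{5,6}
Constraint 2 (V < Z) on D(V)={2,3,4} D(Z)={2,3}: V {2,3,4}->{2}; Z {2,3}->{3}
Constraint 3 (Y != V) on D(Y)={5,6} D(V)={2}: no change
Constraint 4 (Z + Y = V) on D(Z)={3} D(Y)={5,6} D(V)={2}: Z {3}->{}; Y {5,6}->{}; V {2}->{}
So after all 4 constraints: D(Y) = {}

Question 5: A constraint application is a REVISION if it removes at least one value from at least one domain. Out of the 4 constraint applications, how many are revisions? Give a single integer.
Constraint 1 (Z + V = Y) on D(Z)={2,3,5,6} D(V)={2,3,4,5,6} D(Y)={2,3,5,6}: Z {2,3,5,6}->{2,3}; V {2,3,4,5,6}->{2,3,4}; Y {2,3,5,6}->{5,6} => REVISION
Constraint 2 (V < Z) on D(V)={2,3,4} D(Z)={2,3}: V {2,3,4}->{2}; Z {2,3}->{3} => REVISION
Constraint 3 (Y != V) on D(Y)={5,6} D(V)={2}: no change => not a revision
Constraint 4 (Z + Y = V) on D(Z)={3} D(Y)={5,6} D(V)={2}: Z {3}->{}; Y {5,6}->{}; V {2}->{} => REVISION
Total revisions = 3

Answer: 3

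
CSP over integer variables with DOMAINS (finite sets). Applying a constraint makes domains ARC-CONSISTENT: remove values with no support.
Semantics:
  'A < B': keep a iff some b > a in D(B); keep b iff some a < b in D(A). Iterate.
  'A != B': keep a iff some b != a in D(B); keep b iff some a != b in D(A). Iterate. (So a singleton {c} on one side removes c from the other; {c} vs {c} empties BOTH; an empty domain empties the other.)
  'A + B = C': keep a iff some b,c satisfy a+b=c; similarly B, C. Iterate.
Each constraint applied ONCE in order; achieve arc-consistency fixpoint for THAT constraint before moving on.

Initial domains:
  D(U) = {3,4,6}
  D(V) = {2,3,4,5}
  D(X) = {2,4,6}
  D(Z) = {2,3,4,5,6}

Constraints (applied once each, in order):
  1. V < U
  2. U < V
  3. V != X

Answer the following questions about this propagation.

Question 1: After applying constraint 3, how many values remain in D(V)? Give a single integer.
Constraint 1 (V < U) on D(V)={2,3,4,5} D(U)={3,4,6}: no change
Constraint 2 (U < V) on D(U)={3,4,6} D(V)={2,3,4,5}: U {3,4,6}->{3,4}; V {2,3,4,5}->{4,5}
Constraint 3 (V != X) on D(V)={4,5} D(X)={2,4,6}: no change
So after constraint 3: D(V)={4,5}, size = 2

Answer: 2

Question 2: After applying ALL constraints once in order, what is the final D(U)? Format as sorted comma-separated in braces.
Constraint 1 (V < U) on D(V)={2,3,4,5} D(U)={3,4,6}: no change
Constraint 2 (U < V) on D(U)={3,4,6} D(V)={2,3,4,5}: U {3,4,6}->{3,4}; V {2,3,4,5}->{4,5}
Constraint 3 (V != X) on D(V)={4,5} D(X)={2,4,6}: no change
So after all 3 constraints: D(U) = {3,4}

Answer: {3,4}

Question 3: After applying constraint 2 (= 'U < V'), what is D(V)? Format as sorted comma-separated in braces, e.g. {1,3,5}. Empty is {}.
Answer: {4,5}

Derivation:
Constraint 1 (V < U) on D(V)={2,3,4,5} D(U)={3,4,6}: no change
Constraint 2 (U < V) on D(U)={3,4,6} D(V)={2,3,4,5}: U {3,4,6}->{3,4}; V {2,3,4,5}->{4,5}
So after constraint 2: D(V) = {4,5}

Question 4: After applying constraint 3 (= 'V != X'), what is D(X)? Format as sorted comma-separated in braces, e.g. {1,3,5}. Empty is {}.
Answer: {2,4,6}

Derivation:
Constraint 1 (V < U) on D(V)={2,3,4,5} D(U)={3,4,6}: no change
Constraint 2 (U < V) on D(U)={3,4,6} D(V)={2,3,4,5}: U {3,4,6}->{3,4}; V {2,3,4,5}->{4,5}
Constraint 3 (V != X) on D(V)={4,5} D(X)={2,4,6}: no change
So after constraint 3: D(X) = {2,4,6}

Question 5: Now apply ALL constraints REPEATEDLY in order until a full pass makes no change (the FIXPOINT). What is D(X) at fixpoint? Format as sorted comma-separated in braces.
Answer: {}

Derivation:
pass 0 (initial): D(X)={2,4,6}
pass 1: U {3,4,6}->{3,4}; V {2,3,4,5}->{4,5}
pass 2: U {3,4}->{}; V {4,5}->{}; X {2,4,6}->{}
pass 3: no change
Fixpoint after 3 passes: D(X) = {}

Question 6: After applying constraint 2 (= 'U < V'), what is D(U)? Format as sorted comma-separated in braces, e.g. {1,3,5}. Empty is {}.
Answer: {3,4}

Derivation:
Constraint 1 (V < U) on D(V)={2,3,4,5} D(U)={3,4,6}: no change
Constraint 2 (U < V) on D(U)={3,4,6} D(V)={2,3,4,5}: U {3,4,6}->{3,4}; V {2,3,4,5}->{4,5}
So after constraint 2: D(U) = {3,4}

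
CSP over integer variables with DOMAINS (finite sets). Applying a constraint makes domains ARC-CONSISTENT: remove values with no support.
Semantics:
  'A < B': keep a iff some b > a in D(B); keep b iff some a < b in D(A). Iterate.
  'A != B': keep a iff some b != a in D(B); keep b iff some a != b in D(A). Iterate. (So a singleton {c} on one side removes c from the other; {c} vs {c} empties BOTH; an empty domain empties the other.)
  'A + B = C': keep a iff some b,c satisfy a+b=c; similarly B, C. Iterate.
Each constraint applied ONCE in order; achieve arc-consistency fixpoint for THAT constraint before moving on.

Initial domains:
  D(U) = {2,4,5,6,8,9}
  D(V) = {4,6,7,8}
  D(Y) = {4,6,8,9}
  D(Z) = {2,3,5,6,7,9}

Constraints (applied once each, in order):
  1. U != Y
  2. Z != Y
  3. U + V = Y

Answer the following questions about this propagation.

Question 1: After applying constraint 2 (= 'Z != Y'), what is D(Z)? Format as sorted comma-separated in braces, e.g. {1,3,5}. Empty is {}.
Constraint 1 (U != Y) on D(U)={2,4,5,6,8,9} D(Y)={4,6,8,9}: no change
Constraint 2 (Z != Y) on D(Z)={2,3,5,6,7,9} D(Y)={4,6,8,9}: no change
So after constraint 2: D(Z) = {2,3,5,6,7,9}

Answer: {2,3,5,6,7,9}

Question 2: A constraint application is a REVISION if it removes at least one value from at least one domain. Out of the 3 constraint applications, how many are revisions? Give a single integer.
Constraint 1 (U != Y) on D(U)={2,4,5,6,8,9} D(Y)={4,6,8,9}: no change => not a revision
Constraint 2 (Z != Y) on D(Z)={2,3,5,6,7,9} D(Y)={4,6,8,9}: no change => not a revision
Constraint 3 (U + V = Y) on D(U)={2,4,5,6,8,9} D(V)={4,6,7,8} D(Y)={4,6,8,9}: U {2,4,5,6,8,9}->{2,4,5}; V {4,6,7,8}->{4,6,7}; Y {4,6,8,9}->{6,8,9} => REVISION
Total revisions = 1

Answer: 1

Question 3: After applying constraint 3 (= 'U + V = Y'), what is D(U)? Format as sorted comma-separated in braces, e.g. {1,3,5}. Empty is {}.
Constraint 1 (U != Y) on D(U)={2,4,5,6,8,9} D(Y)={4,6,8,9}: no change
Constraint 2 (Z != Y) on D(Z)={2,3,5,6,7,9} D(Y)={4,6,8,9}: no change
Constraint 3 (U + V = Y) on D(U)={2,4,5,6,8,9} D(V)={4,6,7,8} D(Y)={4,6,8,9}: U {2,4,5,6,8,9}->{2,4,5}; V {4,6,7,8}->{4,6,7}; Y {4,6,8,9}->{6,8,9}
So after constraint 3: D(U) = {2,4,5}

Answer: {2,4,5}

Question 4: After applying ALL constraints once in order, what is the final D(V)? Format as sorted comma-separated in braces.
Answer: {4,6,7}

Derivation:
Constraint 1 (U != Y) on D(U)={2,4,5,6,8,9} D(Y)={4,6,8,9}: no change
Constraint 2 (Z != Y) on D(Z)={2,3,5,6,7,9} D(Y)={4,6,8,9}: no change
Constraint 3 (U + V = Y) on D(U)={2,4,5,6,8,9} D(V)={4,6,7,8} D(Y)={4,6,8,9}: U {2,4,5,6,8,9}->{2,4,5}; V {4,6,7,8}->{4,6,7}; Y {4,6,8,9}->{6,8,9}
So after all 3 constraints: D(V) = {4,6,7}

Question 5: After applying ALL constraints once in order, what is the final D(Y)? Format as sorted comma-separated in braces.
Answer: {6,8,9}

Derivation:
Constraint 1 (U != Y) on D(U)={2,4,5,6,8,9} D(Y)={4,6,8,9}: no change
Constraint 2 (Z != Y) on D(Z)={2,3,5,6,7,9} D(Y)={4,6,8,9}: no change
Constraint 3 (U + V = Y) on D(U)={2,4,5,6,8,9} D(V)={4,6,7,8} D(Y)={4,6,8,9}: U {2,4,5,6,8,9}->{2,4,5}; V {4,6,7,8}->{4,6,7}; Y {4,6,8,9}->{6,8,9}
So after all 3 constraints: D(Y) = {6,8,9}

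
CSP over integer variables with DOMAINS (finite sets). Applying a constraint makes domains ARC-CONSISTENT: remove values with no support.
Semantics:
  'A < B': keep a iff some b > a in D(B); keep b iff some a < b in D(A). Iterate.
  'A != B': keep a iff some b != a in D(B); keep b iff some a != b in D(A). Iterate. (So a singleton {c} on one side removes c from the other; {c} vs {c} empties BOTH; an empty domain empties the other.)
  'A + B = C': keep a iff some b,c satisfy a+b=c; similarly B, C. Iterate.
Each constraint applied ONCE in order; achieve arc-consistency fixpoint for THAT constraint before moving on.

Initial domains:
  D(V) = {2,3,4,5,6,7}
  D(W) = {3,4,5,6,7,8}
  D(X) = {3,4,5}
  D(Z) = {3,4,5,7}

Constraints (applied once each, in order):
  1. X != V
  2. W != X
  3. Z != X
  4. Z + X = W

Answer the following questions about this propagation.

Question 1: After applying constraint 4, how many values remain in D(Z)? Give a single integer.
Answer: 3

Derivation:
Constraint 1 (X != V) on D(X)={3,4,5} D(V)={2,3,4,5,6,7}: no change
Constraint 2 (W != X) on D(W)={3,4,5,6,7,8} D(X)={3,4,5}: no change
Constraint 3 (Z != X) on D(Z)={3,4,5,7} D(X)={3,4,5}: no change
Constraint 4 (Z + X = W) on D(Z)={3,4,5,7} D(X)={3,4,5} D(W)={3,4,5,6,7,8}: Z {3,4,5,7}->{3,4,5}; W {3,4,5,6,7,8}->{6,7,8}
So after constraint 4: D(Z)={3,4,5}, size = 3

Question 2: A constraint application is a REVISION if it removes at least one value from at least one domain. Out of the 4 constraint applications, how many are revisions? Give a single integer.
Constraint 1 (X != V) on D(X)={3,4,5} D(V)={2,3,4,5,6,7}: no change => not a revision
Constraint 2 (W != X) on D(W)={3,4,5,6,7,8} D(X)={3,4,5}: no change => not a revision
Constraint 3 (Z != X) on D(Z)={3,4,5,7} D(X)={3,4,5}: no change => not a revision
Constraint 4 (Z + X = W) on D(Z)={3,4,5,7} D(X)={3,4,5} D(W)={3,4,5,6,7,8}: Z {3,4,5,7}->{3,4,5}; W {3,4,5,6,7,8}->{6,7,8} => REVISION
Total revisions = 1

Answer: 1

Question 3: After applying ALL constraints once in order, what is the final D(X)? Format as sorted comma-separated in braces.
Constraint 1 (X != V) on D(X)={3,4,5} D(V)={2,3,4,5,6,7}: no change
Constraint 2 (W != X) on D(W)={3,4,5,6,7,8} D(X)={3,4,5}: no change
Constraint 3 (Z != X) on D(Z)={3,4,5,7} D(X)={3,4,5}: no change
Constraint 4 (Z + X = W) on D(Z)={3,4,5,7} D(X)={3,4,5} D(W)={3,4,5,6,7,8}: Z {3,4,5,7}->{3,4,5}; W {3,4,5,6,7,8}->{6,7,8}
So after all 4 constraints: D(X) = {3,4,5}

Answer: {3,4,5}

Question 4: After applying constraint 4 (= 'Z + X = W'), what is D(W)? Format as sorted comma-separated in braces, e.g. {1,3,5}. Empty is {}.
Answer: {6,7,8}

Derivation:
Constraint 1 (X != V) on D(X)={3,4,5} D(V)={2,3,4,5,6,7}: no change
Constraint 2 (W != X) on D(W)={3,4,5,6,7,8} D(X)={3,4,5}: no change
Constraint 3 (Z != X) on D(Z)={3,4,5,7} D(X)={3,4,5}: no change
Constraint 4 (Z + X = W) on D(Z)={3,4,5,7} D(X)={3,4,5} D(W)={3,4,5,6,7,8}: Z {3,4,5,7}->{3,4,5}; W {3,4,5,6,7,8}->{6,7,8}
So after constraint 4: D(W) = {6,7,8}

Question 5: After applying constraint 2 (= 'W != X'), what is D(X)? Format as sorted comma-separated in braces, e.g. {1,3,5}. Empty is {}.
Answer: {3,4,5}

Derivation:
Constraint 1 (X != V) on D(X)={3,4,5} D(V)={2,3,4,5,6,7}: no change
Constraint 2 (W != X) on D(W)={3,4,5,6,7,8} D(X)={3,4,5}: no change
So after constraint 2: D(X) = {3,4,5}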